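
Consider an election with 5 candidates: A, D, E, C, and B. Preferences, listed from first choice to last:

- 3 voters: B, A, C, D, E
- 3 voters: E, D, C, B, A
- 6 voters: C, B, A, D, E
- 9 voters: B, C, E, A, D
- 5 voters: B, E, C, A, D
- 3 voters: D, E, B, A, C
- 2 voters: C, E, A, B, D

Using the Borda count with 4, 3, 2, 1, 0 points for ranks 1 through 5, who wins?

B

A: 3·3 + 3·0 + 6·2 + 9·1 + 5·1 + 3·1 + 2·2 = 42
D: 3·1 + 3·3 + 6·1 + 9·0 + 5·0 + 3·4 + 2·0 = 30
E: 3·0 + 3·4 + 6·0 + 9·2 + 5·3 + 3·3 + 2·3 = 60
C: 3·2 + 3·2 + 6·4 + 9·3 + 5·2 + 3·0 + 2·4 = 81
B: 3·4 + 3·1 + 6·3 + 9·4 + 5·4 + 3·2 + 2·1 = 97
B has the highest Borda score (97).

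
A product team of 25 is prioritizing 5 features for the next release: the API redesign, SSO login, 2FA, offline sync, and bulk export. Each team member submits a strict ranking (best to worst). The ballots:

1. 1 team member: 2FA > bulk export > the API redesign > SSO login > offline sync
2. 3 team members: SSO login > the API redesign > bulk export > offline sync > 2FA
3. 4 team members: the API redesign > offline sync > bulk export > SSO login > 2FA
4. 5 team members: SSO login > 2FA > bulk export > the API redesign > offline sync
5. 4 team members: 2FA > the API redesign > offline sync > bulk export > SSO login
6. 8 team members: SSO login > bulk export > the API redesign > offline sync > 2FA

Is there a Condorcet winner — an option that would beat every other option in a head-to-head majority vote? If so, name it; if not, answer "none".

SSO login

SSO login vs the API redesign: 16–9 for SSO login.
SSO login vs 2FA: 20–5 for SSO login.
SSO login vs offline sync: 17–8 for SSO login.
SSO login vs bulk export: 16–9 for SSO login.
SSO login beats every other option head-to-head.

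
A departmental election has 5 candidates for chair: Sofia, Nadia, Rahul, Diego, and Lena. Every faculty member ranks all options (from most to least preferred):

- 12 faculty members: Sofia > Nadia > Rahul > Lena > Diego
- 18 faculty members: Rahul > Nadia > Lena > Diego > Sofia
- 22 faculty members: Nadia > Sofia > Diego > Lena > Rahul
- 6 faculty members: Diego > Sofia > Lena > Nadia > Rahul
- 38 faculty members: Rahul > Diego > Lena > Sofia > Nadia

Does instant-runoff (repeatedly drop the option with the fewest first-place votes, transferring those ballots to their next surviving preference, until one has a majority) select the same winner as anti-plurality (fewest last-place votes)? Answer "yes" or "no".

no

Instant-runoff — R1 Sofia 12, Nadia 22, Rahul 56, Diego 6, Lena 0 (Rahul winner). Winner: Rahul.
Anti-plurality — last-place votes: Sofia 18, Nadia 38, Rahul 28, Diego 12, Lena 0. Winner: Lena.
The two methods disagree.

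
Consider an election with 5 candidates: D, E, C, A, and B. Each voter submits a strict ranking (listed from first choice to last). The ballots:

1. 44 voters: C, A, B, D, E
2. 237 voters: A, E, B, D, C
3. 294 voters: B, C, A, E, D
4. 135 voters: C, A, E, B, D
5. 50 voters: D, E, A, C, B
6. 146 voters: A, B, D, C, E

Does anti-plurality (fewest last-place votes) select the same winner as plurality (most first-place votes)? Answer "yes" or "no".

Anti-plurality — last-place votes: D 429, E 190, C 237, A 0, B 50. Winner: A.
Plurality — first-place votes: D 50, E 0, C 179, A 383, B 294. Winner: A.
The two methods agree.

yes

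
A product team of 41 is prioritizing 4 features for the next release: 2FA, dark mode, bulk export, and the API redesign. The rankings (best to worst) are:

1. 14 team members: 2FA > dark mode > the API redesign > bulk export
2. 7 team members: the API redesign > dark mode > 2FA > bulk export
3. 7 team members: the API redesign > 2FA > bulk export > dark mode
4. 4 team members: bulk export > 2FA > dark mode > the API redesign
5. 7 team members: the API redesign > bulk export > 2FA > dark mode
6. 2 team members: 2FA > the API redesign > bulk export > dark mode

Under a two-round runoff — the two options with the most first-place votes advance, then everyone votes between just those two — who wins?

the API redesign

Round 1 first-place votes: 2FA 16, dark mode 0, bulk export 4, the API redesign 21.
the API redesign and 2FA advance.
Runoff: the API redesign is preferred to 2FA by 21 voters; 2FA by 20.
the API redesign wins the runoff.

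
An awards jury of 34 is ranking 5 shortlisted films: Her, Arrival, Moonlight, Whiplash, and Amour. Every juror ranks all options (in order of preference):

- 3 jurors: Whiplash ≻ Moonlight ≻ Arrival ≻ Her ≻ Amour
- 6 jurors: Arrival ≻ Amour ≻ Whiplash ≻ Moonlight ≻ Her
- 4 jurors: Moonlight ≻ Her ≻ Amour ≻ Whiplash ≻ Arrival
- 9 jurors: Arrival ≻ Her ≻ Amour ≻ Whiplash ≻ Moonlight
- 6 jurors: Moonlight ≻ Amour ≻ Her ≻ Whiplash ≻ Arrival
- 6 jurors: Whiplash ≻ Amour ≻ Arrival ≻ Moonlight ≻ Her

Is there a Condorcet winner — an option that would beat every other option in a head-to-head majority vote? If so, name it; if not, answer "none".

Checking pairwise contests:
Arrival beats Her 24–10.
Whiplash beats Arrival 19–15.
Arrival beats Moonlight 21–13.
Her beats Whiplash 19–15.
Arrival beats Amour 18–16.
Every option loses at least one head-to-head, so there is no Condorcet winner.

none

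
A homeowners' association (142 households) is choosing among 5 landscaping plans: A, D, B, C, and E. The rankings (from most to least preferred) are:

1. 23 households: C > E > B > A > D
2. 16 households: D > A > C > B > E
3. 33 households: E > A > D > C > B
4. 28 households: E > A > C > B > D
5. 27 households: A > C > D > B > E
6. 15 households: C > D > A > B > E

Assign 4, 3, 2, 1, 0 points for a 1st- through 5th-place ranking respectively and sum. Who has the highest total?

A

A: 23·1 + 16·3 + 33·3 + 28·3 + 27·4 + 15·2 = 392
D: 23·0 + 16·4 + 33·2 + 28·0 + 27·2 + 15·3 = 229
B: 23·2 + 16·1 + 33·0 + 28·1 + 27·1 + 15·1 = 132
C: 23·4 + 16·2 + 33·1 + 28·2 + 27·3 + 15·4 = 354
E: 23·3 + 16·0 + 33·4 + 28·4 + 27·0 + 15·0 = 313
A has the highest Borda score (392).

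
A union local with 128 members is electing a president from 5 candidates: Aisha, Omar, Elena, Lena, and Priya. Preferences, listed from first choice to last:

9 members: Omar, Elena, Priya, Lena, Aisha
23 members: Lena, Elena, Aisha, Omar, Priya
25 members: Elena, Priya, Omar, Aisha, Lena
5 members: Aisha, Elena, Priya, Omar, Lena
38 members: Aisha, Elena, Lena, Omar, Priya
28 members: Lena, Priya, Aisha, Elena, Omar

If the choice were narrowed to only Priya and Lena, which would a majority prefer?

Voters preferring Priya to Lena: 39; preferring Lena to Priya: 89.
Lena wins the head-to-head.

Lena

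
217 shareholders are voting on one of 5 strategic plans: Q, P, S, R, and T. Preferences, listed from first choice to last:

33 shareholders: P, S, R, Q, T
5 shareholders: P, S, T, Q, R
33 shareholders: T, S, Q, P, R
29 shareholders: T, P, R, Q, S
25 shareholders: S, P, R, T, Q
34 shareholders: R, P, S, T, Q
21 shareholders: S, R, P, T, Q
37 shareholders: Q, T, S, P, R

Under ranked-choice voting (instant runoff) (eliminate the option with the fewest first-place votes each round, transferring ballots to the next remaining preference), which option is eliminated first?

R

Round 1: Q 37, P 38, S 46, R 34, T 62. Eliminate R.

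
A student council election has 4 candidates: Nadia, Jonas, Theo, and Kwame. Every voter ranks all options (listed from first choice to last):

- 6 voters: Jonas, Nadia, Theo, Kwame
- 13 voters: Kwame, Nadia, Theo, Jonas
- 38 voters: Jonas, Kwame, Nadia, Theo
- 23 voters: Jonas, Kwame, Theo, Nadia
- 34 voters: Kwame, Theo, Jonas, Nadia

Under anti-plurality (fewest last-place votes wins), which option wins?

Kwame

Last-place votes: Nadia 57, Jonas 13, Theo 38, Kwame 6.
Kwame is ranked last by the fewest voters, so Kwame wins.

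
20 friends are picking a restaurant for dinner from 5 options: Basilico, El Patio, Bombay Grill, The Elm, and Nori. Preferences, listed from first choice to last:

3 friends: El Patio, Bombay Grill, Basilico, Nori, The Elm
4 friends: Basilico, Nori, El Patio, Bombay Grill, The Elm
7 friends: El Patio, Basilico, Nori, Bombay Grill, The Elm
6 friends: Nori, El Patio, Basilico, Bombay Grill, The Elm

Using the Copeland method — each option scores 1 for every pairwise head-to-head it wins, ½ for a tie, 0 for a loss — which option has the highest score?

El Patio

Basilico: beats Bombay Grill, The Elm, and Nori; loses to El Patio → score 3.
El Patio: beats Basilico, Bombay Grill, and The Elm; ties Nori → score 3.5.
Bombay Grill: beats The Elm; loses to Basilico, El Patio, and Nori → score 1.
The Elm: loses to Basilico, El Patio, Bombay Grill, and Nori → score 0.
Nori: beats Bombay Grill and The Elm; ties El Patio; loses to Basilico → score 2.5.
El Patio has the best pairwise record.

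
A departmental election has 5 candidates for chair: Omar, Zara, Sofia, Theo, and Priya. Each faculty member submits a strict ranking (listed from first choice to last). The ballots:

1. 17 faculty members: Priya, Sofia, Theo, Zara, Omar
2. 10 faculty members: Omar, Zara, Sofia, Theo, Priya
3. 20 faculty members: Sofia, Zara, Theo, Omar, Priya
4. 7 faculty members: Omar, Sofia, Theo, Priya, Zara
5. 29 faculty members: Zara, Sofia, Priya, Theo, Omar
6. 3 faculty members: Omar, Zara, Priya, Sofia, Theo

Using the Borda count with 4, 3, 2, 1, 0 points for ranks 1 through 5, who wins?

Sofia

Omar: 17·0 + 10·4 + 20·1 + 7·4 + 29·0 + 3·4 = 100
Zara: 17·1 + 10·3 + 20·3 + 7·0 + 29·4 + 3·3 = 232
Sofia: 17·3 + 10·2 + 20·4 + 7·3 + 29·3 + 3·1 = 262
Theo: 17·2 + 10·1 + 20·2 + 7·2 + 29·1 + 3·0 = 127
Priya: 17·4 + 10·0 + 20·0 + 7·1 + 29·2 + 3·2 = 139
Sofia has the highest Borda score (262).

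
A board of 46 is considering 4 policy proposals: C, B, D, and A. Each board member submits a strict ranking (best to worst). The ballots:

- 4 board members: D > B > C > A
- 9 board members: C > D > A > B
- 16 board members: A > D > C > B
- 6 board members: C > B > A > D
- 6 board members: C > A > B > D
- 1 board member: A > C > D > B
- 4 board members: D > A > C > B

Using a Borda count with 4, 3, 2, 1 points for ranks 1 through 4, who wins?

C

C: 4·2 + 9·4 + 16·2 + 6·4 + 6·4 + 1·3 + 4·2 = 135
B: 4·3 + 9·1 + 16·1 + 6·3 + 6·2 + 1·1 + 4·1 = 72
D: 4·4 + 9·3 + 16·3 + 6·1 + 6·1 + 1·2 + 4·4 = 121
A: 4·1 + 9·2 + 16·4 + 6·2 + 6·3 + 1·4 + 4·3 = 132
C has the highest Borda score (135).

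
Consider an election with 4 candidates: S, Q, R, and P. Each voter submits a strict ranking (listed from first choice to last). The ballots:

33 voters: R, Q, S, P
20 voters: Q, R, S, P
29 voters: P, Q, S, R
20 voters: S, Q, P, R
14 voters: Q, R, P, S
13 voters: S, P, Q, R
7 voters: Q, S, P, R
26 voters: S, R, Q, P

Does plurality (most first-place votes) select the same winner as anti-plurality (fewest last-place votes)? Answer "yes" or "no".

Plurality — first-place votes: S 59, Q 41, R 33, P 29. Winner: S.
Anti-plurality — last-place votes: S 14, Q 0, R 69, P 79. Winner: Q.
The two methods disagree.

no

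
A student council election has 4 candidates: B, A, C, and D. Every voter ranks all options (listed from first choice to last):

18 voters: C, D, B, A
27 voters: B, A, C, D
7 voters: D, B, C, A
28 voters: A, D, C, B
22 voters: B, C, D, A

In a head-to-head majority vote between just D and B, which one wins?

Voters preferring D to B: 53; preferring B to D: 49.
D wins the head-to-head.

D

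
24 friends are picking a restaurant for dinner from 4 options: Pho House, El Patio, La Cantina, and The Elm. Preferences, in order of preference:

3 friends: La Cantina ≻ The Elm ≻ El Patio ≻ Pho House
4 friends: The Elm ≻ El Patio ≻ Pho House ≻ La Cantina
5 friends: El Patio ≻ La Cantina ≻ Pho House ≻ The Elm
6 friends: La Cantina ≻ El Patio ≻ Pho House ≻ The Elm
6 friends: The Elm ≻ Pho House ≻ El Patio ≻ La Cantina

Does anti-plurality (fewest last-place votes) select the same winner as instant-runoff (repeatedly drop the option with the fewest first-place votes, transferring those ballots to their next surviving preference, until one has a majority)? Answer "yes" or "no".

no

Anti-plurality — last-place votes: Pho House 3, El Patio 0, La Cantina 10, The Elm 11. Winner: El Patio.
Instant-runoff — R1 Pho House 0, El Patio 5, La Cantina 9, The Elm 10 (Pho House out); R2 El Patio 5, La Cantina 9, The Elm 10 (El Patio out); R3 La Cantina 14, The Elm 10 (La Cantina winner). Winner: La Cantina.
The two methods disagree.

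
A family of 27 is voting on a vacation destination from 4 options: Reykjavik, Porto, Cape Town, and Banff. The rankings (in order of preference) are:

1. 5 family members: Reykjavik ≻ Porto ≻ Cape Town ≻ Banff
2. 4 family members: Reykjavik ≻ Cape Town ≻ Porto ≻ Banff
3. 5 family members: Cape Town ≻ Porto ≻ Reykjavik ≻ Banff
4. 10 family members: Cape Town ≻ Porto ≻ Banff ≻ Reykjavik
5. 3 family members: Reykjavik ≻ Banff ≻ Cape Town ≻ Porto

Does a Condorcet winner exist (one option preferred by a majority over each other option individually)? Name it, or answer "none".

Cape Town

Cape Town vs Reykjavik: 15–12 for Cape Town.
Cape Town vs Porto: 22–5 for Cape Town.
Cape Town vs Banff: 24–3 for Cape Town.
Cape Town beats every other option head-to-head.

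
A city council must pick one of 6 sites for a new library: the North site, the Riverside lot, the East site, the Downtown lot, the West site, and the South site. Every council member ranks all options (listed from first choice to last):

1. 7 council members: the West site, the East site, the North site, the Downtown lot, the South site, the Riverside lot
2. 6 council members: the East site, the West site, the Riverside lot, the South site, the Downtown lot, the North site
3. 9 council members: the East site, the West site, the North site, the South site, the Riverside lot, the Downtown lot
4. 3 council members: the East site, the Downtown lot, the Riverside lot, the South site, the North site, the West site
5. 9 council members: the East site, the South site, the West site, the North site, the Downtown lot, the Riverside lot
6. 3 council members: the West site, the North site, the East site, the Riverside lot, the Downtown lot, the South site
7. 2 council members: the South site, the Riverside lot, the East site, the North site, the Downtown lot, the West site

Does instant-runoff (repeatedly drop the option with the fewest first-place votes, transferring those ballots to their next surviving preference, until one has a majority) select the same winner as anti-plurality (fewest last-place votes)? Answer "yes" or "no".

yes

Instant-runoff — R1 the North site 0, the Riverside lot 0, the East site 27, the Downtown lot 0, the West site 10, the South site 2 (the East site winner). Winner: the East site.
Anti-plurality — last-place votes: the North site 6, the Riverside lot 16, the East site 0, the Downtown lot 9, the West site 5, the South site 3. Winner: the East site.
The two methods agree.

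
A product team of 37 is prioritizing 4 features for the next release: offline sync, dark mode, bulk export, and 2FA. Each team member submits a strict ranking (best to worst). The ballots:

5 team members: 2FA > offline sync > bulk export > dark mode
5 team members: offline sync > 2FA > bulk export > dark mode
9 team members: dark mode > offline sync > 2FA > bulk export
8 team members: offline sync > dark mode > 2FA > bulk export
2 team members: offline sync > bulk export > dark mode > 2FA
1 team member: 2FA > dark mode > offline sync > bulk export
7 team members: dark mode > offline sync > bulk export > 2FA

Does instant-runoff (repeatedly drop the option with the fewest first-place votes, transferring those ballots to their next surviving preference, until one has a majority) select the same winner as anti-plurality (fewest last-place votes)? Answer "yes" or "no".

Instant-runoff — R1 offline sync 15, dark mode 16, bulk export 0, 2FA 6 (bulk export out); R2 offline sync 15, dark mode 16, 2FA 6 (2FA out); R3 offline sync 20, dark mode 17 (offline sync winner). Winner: offline sync.
Anti-plurality — last-place votes: offline sync 0, dark mode 10, bulk export 18, 2FA 9. Winner: offline sync.
The two methods agree.

yes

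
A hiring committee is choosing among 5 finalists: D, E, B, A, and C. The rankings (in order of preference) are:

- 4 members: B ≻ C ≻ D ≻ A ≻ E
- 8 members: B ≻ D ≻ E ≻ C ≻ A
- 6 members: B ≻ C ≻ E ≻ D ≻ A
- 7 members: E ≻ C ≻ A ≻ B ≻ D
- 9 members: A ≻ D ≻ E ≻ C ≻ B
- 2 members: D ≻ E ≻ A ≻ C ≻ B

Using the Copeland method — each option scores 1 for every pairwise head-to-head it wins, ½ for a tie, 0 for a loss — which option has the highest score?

D: beats E, A, and C; loses to B → score 3.
E: beats A and C; ties B; loses to D → score 2.5.
B: beats D; ties E, A, and C → score 2.5.
A: ties B; loses to D, E, and C → score 0.5.
C: beats A; ties B; loses to D and E → score 1.5.
D has the best pairwise record.

D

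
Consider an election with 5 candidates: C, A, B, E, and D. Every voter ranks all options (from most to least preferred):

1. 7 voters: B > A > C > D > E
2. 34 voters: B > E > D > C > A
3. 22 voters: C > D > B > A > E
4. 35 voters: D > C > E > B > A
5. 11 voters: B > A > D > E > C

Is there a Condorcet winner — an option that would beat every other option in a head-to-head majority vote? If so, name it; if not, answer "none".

D

D vs C: 80–29 for D.
D vs A: 91–18 for D.
D vs B: 57–52 for D.
D vs E: 75–34 for D.
D beats every other option head-to-head.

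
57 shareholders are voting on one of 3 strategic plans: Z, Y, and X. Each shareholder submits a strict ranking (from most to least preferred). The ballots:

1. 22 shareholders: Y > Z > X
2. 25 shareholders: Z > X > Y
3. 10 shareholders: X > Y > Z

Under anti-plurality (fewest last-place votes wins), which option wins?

Z

Last-place votes: Z 10, Y 25, X 22.
Z is ranked last by the fewest voters, so Z wins.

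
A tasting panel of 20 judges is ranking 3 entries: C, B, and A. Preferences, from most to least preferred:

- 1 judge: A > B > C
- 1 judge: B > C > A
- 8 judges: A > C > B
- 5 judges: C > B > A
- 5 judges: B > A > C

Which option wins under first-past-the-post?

A

First-place votes: C 5, B 6, A 9.
A has the most first-place votes.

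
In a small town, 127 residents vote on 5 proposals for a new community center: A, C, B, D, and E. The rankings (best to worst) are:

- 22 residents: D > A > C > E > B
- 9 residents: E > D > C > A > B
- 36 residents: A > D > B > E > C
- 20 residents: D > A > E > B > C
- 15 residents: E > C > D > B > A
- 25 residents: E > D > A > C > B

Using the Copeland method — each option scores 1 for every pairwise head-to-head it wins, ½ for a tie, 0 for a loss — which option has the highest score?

A: beats C, B, and E; loses to D → score 3.
C: beats B; loses to A, D, and E → score 1.
B: loses to A, C, D, and E → score 0.
D: beats A, C, B, and E → score 4.
E: beats C and B; loses to A and D → score 2.
D has the best pairwise record.

D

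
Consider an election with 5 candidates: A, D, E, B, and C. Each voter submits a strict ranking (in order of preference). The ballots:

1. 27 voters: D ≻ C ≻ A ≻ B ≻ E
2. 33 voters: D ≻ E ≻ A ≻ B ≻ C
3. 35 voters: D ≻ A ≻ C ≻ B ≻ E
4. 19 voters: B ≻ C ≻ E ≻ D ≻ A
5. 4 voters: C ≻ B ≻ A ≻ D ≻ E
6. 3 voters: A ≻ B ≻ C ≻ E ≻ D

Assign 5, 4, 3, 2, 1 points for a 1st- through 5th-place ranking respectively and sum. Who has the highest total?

A: 27·3 + 33·3 + 35·4 + 19·1 + 4·3 + 3·5 = 366
D: 27·5 + 33·5 + 35·5 + 19·2 + 4·2 + 3·1 = 524
E: 27·1 + 33·4 + 35·1 + 19·3 + 4·1 + 3·2 = 261
B: 27·2 + 33·2 + 35·2 + 19·5 + 4·4 + 3·4 = 313
C: 27·4 + 33·1 + 35·3 + 19·4 + 4·5 + 3·3 = 351
D has the highest Borda score (524).

D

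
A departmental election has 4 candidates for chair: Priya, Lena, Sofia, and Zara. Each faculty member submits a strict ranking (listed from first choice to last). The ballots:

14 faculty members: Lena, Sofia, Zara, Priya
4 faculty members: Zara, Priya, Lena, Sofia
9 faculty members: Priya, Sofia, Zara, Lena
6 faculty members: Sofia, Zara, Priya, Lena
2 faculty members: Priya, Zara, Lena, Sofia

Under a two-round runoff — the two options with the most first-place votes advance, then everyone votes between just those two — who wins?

Round 1 first-place votes: Priya 11, Lena 14, Sofia 6, Zara 4.
Lena and Priya advance.
Runoff: Lena is preferred to Priya by 14 voters; Priya by 21.
Priya wins the runoff.

Priya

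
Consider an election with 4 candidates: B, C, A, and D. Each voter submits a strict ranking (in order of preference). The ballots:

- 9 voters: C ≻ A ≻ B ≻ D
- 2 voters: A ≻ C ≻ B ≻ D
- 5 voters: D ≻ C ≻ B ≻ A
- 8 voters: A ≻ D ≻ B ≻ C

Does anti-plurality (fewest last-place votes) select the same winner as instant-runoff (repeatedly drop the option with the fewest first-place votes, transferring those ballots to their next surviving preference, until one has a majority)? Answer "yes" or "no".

no

Anti-plurality — last-place votes: B 0, C 8, A 5, D 11. Winner: B.
Instant-runoff — R1 B 0, C 9, A 10, D 5 (B out); R2 C 9, A 10, D 5 (D out); R3 C 14, A 10 (C winner). Winner: C.
The two methods disagree.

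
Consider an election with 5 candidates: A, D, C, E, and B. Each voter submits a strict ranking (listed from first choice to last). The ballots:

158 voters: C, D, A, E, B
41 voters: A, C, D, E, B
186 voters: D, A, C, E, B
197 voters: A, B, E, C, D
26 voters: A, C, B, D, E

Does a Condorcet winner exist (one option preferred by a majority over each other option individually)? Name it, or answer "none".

none

Checking pairwise contests:
D beats A 344–264.
C beats D 422–186.
A beats C 450–158.
A beats E 608–0.
A beats B 608–0.
Every option loses at least one head-to-head, so there is no Condorcet winner.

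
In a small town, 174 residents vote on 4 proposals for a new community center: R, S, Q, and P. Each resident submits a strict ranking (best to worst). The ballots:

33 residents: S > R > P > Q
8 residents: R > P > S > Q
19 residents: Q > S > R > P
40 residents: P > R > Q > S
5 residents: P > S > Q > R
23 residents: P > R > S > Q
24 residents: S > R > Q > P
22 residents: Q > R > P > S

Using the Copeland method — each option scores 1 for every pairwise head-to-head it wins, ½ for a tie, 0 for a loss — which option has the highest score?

R: beats S, Q, and P → score 3.
S: beats Q; loses to R and P → score 1.
Q: loses to R, S, and P → score 0.
P: beats S and Q; loses to R → score 2.
R has the best pairwise record.

R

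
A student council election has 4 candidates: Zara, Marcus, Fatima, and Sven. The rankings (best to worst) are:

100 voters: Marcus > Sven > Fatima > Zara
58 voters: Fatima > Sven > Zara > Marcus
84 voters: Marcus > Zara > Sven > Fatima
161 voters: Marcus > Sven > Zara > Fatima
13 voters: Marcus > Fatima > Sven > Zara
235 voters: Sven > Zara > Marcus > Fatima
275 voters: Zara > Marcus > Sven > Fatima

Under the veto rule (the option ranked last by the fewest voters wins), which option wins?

Last-place votes: Zara 113, Marcus 58, Fatima 755, Sven 0.
Sven is ranked last by the fewest voters, so Sven wins.

Sven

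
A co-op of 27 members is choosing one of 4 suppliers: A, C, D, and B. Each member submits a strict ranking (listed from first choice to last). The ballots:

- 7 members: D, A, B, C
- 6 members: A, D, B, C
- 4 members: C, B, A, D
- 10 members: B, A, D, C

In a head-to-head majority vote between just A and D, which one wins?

Voters preferring A to D: 20; preferring D to A: 7.
A wins the head-to-head.

A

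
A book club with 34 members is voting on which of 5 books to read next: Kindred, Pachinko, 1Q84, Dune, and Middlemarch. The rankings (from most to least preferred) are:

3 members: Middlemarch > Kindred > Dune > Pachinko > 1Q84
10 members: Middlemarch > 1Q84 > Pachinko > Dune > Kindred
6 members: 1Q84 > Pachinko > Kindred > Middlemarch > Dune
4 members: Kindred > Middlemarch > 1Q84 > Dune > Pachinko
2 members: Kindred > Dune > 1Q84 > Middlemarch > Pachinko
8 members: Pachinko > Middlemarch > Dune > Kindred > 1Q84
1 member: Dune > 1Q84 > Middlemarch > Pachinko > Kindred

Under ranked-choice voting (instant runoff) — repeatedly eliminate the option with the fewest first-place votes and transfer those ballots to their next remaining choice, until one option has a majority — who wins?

Round 1: Kindred 6, Pachinko 8, 1Q84 6, Dune 1, Middlemarch 13. Eliminate Dune.
Round 2: Kindred 6, Pachinko 8, 1Q84 7, Middlemarch 13. Eliminate Kindred.
Round 3: Pachinko 8, 1Q84 9, Middlemarch 17. Eliminate Pachinko.
Round 4: 1Q84 9, Middlemarch 25. Middlemarch has a majority.

Middlemarch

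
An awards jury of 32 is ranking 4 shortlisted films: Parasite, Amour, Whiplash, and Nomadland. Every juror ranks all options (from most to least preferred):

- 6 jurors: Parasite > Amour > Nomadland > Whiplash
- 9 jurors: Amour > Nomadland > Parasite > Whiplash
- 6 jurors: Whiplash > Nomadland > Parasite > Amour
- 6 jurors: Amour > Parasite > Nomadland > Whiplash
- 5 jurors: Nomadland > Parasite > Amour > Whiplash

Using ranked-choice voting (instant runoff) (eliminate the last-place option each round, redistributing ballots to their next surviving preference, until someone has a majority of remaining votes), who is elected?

Round 1: Parasite 6, Amour 15, Whiplash 6, Nomadland 5. Eliminate Nomadland.
Round 2: Parasite 11, Amour 15, Whiplash 6. Eliminate Whiplash.
Round 3: Parasite 17, Amour 15. Parasite has a majority.

Parasite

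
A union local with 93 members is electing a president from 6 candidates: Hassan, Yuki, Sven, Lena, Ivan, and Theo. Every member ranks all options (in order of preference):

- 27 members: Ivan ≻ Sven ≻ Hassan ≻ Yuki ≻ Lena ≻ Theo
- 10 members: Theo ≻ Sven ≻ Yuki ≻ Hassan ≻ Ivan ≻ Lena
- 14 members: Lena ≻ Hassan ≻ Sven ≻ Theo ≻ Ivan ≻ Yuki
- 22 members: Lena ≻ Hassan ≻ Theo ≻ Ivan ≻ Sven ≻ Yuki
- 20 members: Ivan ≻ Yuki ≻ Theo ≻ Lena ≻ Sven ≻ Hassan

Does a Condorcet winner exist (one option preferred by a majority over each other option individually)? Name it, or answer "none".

Ivan vs Hassan: 47–46 for Ivan.
Ivan vs Yuki: 83–10 for Ivan.
Ivan vs Sven: 69–24 for Ivan.
Ivan vs Lena: 57–36 for Ivan.
Ivan vs Theo: 47–46 for Ivan.
Ivan beats every other option head-to-head.

Ivan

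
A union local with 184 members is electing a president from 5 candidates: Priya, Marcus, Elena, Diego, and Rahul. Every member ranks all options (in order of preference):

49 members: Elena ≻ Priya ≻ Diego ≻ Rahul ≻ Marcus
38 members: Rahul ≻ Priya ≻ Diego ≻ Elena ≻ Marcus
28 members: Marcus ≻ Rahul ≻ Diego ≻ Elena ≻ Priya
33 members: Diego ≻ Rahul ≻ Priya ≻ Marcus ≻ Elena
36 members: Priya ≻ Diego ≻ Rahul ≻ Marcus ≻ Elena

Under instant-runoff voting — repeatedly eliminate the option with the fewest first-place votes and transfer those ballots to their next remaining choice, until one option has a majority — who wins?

Rahul

Round 1: Priya 36, Marcus 28, Elena 49, Diego 33, Rahul 38. Eliminate Marcus.
Round 2: Priya 36, Elena 49, Diego 33, Rahul 66. Eliminate Diego.
Round 3: Priya 36, Elena 49, Rahul 99. Rahul has a majority.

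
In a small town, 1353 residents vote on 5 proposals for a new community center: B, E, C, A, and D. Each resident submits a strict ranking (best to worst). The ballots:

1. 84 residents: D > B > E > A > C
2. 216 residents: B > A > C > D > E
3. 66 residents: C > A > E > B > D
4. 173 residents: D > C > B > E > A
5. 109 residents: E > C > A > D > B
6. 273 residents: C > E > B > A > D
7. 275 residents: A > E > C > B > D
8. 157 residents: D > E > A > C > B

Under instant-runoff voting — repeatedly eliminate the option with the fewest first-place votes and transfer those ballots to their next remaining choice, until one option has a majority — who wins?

Round 1: B 216, E 109, C 339, A 275, D 414. Eliminate E.
Round 2: B 216, C 448, A 275, D 414. Eliminate B.
Round 3: C 448, A 491, D 414. Eliminate D.
Round 4: C 621, A 732. A has a majority.

A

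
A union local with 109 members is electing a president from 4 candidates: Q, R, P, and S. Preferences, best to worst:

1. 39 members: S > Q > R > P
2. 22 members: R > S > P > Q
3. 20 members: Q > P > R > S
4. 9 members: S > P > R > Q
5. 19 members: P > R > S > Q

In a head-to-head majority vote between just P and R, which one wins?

R

Voters preferring P to R: 48; preferring R to P: 61.
R wins the head-to-head.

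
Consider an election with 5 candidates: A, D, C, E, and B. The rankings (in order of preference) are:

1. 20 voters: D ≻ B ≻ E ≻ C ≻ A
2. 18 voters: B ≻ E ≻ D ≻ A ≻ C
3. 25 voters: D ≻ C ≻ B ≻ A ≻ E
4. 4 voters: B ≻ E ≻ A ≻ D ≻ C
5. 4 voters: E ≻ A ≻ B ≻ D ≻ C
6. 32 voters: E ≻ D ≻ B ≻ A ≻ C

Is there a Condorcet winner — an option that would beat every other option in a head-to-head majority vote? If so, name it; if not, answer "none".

Checking pairwise contests:
D beats A 95–8.
E beats D 58–45.
A beats C 58–45.
B beats E 67–36.
D beats B 77–26.
Every option loses at least one head-to-head, so there is no Condorcet winner.

none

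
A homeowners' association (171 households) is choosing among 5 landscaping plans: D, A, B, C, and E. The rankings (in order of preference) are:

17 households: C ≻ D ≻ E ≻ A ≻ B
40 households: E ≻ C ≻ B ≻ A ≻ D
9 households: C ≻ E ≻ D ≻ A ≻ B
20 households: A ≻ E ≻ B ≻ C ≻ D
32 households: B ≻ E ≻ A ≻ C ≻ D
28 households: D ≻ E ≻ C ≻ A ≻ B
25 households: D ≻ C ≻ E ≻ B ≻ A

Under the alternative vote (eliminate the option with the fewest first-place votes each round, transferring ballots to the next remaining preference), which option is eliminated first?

A

Round 1: D 53, A 20, B 32, C 26, E 40. Eliminate A.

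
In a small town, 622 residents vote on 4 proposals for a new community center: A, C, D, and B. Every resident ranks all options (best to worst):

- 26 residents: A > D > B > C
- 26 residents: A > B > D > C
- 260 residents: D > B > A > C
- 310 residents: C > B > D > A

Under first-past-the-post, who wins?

C

First-place votes: A 52, C 310, D 260, B 0.
C has the most first-place votes.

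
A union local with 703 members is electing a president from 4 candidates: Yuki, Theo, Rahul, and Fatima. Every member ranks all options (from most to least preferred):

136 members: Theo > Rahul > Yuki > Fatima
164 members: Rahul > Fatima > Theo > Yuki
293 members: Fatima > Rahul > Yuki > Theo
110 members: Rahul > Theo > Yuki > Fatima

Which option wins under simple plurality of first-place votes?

Fatima

First-place votes: Yuki 0, Theo 136, Rahul 274, Fatima 293.
Fatima has the most first-place votes.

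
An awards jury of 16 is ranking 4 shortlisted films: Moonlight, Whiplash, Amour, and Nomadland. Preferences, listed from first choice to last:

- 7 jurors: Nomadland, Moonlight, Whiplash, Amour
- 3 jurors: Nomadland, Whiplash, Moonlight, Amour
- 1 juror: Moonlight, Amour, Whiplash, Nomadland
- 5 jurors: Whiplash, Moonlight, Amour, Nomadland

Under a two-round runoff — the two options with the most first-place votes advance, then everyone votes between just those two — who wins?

Round 1 first-place votes: Moonlight 1, Whiplash 5, Amour 0, Nomadland 10.
Nomadland and Whiplash advance.
Runoff: Nomadland is preferred to Whiplash by 10 voters; Whiplash by 6.
Nomadland wins the runoff.

Nomadland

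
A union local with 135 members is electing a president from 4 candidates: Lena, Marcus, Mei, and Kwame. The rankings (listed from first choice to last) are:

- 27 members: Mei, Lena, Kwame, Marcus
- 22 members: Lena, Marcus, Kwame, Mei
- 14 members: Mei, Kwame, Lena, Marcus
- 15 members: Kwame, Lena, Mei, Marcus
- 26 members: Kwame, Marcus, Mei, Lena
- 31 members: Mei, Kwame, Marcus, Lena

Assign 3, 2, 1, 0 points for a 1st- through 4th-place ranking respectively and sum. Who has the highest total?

Kwame

Lena: 27·2 + 22·3 + 14·1 + 15·2 + 26·0 + 31·0 = 164
Marcus: 27·0 + 22·2 + 14·0 + 15·0 + 26·2 + 31·1 = 127
Mei: 27·3 + 22·0 + 14·3 + 15·1 + 26·1 + 31·3 = 257
Kwame: 27·1 + 22·1 + 14·2 + 15·3 + 26·3 + 31·2 = 262
Kwame has the highest Borda score (262).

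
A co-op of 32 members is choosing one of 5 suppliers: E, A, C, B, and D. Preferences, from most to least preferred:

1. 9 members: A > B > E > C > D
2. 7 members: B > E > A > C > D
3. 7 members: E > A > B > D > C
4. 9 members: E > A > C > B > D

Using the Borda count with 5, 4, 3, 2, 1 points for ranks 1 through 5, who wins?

E

E: 9·3 + 7·4 + 7·5 + 9·5 = 135
A: 9·5 + 7·3 + 7·4 + 9·4 = 130
C: 9·2 + 7·2 + 7·1 + 9·3 = 66
B: 9·4 + 7·5 + 7·3 + 9·2 = 110
D: 9·1 + 7·1 + 7·2 + 9·1 = 39
E has the highest Borda score (135).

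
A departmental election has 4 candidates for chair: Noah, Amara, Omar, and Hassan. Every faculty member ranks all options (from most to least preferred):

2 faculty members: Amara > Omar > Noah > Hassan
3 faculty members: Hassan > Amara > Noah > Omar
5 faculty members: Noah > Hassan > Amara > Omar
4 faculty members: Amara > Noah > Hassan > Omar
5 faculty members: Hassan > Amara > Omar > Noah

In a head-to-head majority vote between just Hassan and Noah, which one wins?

Noah

Voters preferring Hassan to Noah: 8; preferring Noah to Hassan: 11.
Noah wins the head-to-head.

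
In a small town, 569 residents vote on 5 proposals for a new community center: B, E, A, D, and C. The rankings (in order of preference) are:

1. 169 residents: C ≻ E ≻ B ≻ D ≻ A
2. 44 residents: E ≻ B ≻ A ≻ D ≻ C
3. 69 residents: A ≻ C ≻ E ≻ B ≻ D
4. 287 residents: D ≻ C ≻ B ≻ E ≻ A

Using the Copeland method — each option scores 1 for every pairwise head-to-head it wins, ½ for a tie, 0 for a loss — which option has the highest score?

B: beats E and A; loses to D and C → score 2.
E: beats A; loses to B, D, and C → score 1.
A: loses to B, E, D, and C → score 0.
D: beats B, E, A, and C → score 4.
C: beats B, E, and A; loses to D → score 3.
D has the best pairwise record.

D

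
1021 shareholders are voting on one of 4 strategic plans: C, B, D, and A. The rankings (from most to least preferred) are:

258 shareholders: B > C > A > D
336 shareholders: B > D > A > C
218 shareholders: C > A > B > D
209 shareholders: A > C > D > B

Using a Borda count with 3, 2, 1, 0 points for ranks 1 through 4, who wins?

B

C: 258·2 + 336·0 + 218·3 + 209·2 = 1588
B: 258·3 + 336·3 + 218·1 + 209·0 = 2000
D: 258·0 + 336·2 + 218·0 + 209·1 = 881
A: 258·1 + 336·1 + 218·2 + 209·3 = 1657
B has the highest Borda score (2000).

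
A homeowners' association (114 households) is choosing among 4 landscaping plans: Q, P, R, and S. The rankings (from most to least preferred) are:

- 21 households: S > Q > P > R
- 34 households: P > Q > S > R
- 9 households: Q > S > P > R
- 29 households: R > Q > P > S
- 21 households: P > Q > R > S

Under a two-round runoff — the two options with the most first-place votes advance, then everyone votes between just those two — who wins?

Round 1 first-place votes: Q 9, P 55, R 29, S 21.
P and R advance.
Runoff: P is preferred to R by 85 voters; R by 29.
P wins the runoff.

P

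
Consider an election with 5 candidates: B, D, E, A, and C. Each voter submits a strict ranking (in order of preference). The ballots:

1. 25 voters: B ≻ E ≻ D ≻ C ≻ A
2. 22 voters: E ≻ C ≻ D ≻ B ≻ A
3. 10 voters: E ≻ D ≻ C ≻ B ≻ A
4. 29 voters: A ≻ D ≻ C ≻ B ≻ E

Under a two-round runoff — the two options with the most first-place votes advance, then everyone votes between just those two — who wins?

E

Round 1 first-place votes: B 25, D 0, E 32, A 29, C 0.
E and A advance.
Runoff: E is preferred to A by 57 voters; A by 29.
E wins the runoff.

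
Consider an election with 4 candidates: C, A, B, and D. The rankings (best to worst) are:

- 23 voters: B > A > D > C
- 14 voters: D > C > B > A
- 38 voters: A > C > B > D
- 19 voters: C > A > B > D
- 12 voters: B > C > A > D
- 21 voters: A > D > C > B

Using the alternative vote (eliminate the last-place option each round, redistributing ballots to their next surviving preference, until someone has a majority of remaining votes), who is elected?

A

Round 1: C 19, A 59, B 35, D 14. Eliminate D.
Round 2: C 33, A 59, B 35. Eliminate C.
Round 3: A 78, B 49. A has a majority.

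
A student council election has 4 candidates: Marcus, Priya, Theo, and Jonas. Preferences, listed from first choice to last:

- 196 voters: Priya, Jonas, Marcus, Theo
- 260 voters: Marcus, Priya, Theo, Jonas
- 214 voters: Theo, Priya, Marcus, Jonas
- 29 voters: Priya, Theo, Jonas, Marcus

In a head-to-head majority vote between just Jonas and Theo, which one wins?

Theo

Voters preferring Jonas to Theo: 196; preferring Theo to Jonas: 503.
Theo wins the head-to-head.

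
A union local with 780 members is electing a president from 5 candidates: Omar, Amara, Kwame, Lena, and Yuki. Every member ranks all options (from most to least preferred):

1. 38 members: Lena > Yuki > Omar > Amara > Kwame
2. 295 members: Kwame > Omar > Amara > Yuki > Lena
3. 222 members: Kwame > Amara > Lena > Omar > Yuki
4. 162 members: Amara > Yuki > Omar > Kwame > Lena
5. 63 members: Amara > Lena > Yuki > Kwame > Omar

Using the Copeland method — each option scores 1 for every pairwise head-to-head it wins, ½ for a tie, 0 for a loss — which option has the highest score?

Kwame

Omar: beats Lena and Yuki; loses to Amara and Kwame → score 2.
Amara: beats Omar, Lena, and Yuki; loses to Kwame → score 3.
Kwame: beats Omar, Amara, Lena, and Yuki → score 4.
Lena: loses to Omar, Amara, Kwame, and Yuki → score 0.
Yuki: beats Lena; loses to Omar, Amara, and Kwame → score 1.
Kwame has the best pairwise record.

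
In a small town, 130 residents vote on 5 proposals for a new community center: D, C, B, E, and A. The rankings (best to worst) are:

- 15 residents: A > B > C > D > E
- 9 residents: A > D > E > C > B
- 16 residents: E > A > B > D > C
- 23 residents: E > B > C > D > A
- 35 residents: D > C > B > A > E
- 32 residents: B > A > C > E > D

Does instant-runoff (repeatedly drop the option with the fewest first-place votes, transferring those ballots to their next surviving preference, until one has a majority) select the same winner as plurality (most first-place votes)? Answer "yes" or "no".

no

Instant-runoff — R1 D 35, C 0, B 32, E 39, A 24 (C out); R2 D 35, B 32, E 39, A 24 (A out); R3 D 44, B 47, E 39 (E out); R4 D 44, B 86 (B winner). Winner: B.
Plurality — first-place votes: D 35, C 0, B 32, E 39, A 24. Winner: E.
The two methods disagree.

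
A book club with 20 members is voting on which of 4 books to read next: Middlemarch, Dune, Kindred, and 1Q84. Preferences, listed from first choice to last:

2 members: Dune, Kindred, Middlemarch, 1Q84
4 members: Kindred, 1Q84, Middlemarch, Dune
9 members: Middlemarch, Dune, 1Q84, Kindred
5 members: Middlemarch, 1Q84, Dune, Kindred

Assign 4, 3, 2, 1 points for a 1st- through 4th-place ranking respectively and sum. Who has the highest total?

Middlemarch

Middlemarch: 2·2 + 4·2 + 9·4 + 5·4 = 68
Dune: 2·4 + 4·1 + 9·3 + 5·2 = 49
Kindred: 2·3 + 4·4 + 9·1 + 5·1 = 36
1Q84: 2·1 + 4·3 + 9·2 + 5·3 = 47
Middlemarch has the highest Borda score (68).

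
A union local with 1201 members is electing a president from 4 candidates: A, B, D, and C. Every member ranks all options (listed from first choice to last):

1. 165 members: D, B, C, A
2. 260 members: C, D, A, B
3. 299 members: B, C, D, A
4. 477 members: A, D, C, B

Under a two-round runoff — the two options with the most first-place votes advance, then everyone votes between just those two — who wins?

A

Round 1 first-place votes: A 477, B 299, D 165, C 260.
A and B advance.
Runoff: A is preferred to B by 737 voters; B by 464.
A wins the runoff.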